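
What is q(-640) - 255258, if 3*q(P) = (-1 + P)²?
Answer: -354893/3 ≈ -1.1830e+5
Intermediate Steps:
q(P) = (-1 + P)²/3
q(-640) - 255258 = (-1 - 640)²/3 - 255258 = (⅓)*(-641)² - 255258 = (⅓)*410881 - 255258 = 410881/3 - 255258 = -354893/3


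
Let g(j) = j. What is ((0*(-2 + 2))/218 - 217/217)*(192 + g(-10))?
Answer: -182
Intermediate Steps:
((0*(-2 + 2))/218 - 217/217)*(192 + g(-10)) = ((0*(-2 + 2))/218 - 217/217)*(192 - 10) = ((0*0)*(1/218) - 217*1/217)*182 = (0*(1/218) - 1)*182 = (0 - 1)*182 = -1*182 = -182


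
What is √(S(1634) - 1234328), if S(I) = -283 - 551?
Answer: I*√1235162 ≈ 1111.4*I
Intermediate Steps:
S(I) = -834
√(S(1634) - 1234328) = √(-834 - 1234328) = √(-1235162) = I*√1235162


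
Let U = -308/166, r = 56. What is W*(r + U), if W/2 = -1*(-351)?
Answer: 3154788/83 ≈ 38010.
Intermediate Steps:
U = -154/83 (U = -308*1/166 = -154/83 ≈ -1.8554)
W = 702 (W = 2*(-1*(-351)) = 2*351 = 702)
W*(r + U) = 702*(56 - 154/83) = 702*(4494/83) = 3154788/83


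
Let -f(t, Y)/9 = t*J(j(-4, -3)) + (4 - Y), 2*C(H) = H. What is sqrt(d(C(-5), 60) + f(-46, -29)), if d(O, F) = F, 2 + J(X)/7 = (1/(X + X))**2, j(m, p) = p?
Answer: I*sqrt(23810)/2 ≈ 77.152*I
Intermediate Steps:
C(H) = H/2
J(X) = -14 + 7/(4*X**2) (J(X) = -14 + 7*(1/(X + X))**2 = -14 + 7*(1/(2*X))**2 = -14 + 7*(1/(4*X**2)) = -14 + 7/(4*X**2))
f(t, Y) = -36 + 9*Y + 497*t/4 (f(t, Y) = -9*(t*(-14 + (7/4)/(-3)**2) + (4 - Y)) = -9*(t*(-14 + (7/4)*(1/9)) + (4 - Y)) = -9*(t*(-14 + 7/36) + (4 - Y)) = -9*(t*(-497/36) + (4 - Y)) = -9*(-497*t/36 + (4 - Y)) = -9*(4 - Y - 497*t/36) = -36 + 9*Y + 497*t/4)
sqrt(d(C(-5), 60) + f(-46, -29)) = sqrt(60 + (-36 + 9*(-29) + (497/4)*(-46))) = sqrt(60 + (-36 - 261 - 11431/2)) = sqrt(60 - 12025/2) = sqrt(-11905/2) = I*sqrt(23810)/2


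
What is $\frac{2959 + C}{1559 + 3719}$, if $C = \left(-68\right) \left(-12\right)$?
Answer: $\frac{3775}{5278} \approx 0.71523$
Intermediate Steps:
$C = 816$
$\frac{2959 + C}{1559 + 3719} = \frac{2959 + 816}{1559 + 3719} = \frac{3775}{5278}$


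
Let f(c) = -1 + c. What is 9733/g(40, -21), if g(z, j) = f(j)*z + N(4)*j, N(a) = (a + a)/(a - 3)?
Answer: -9733/1048 ≈ -9.2872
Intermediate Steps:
N(a) = 2*a/(-3 + a) (N(a) = (2*a)/(-3 + a) = 2*a/(-3 + a))
g(z, j) = 8*j + z*(-1 + j) (g(z, j) = (-1 + j)*z + (2*4/(-3 + 4))*j = z*(-1 + j) + (2*4/1)*j = z*(-1 + j) + (2*4*1)*j = z*(-1 + j) + 8*j = 8*j + z*(-1 + j))
9733/g(40, -21) = 9733/(8*(-21) + 40*(-1 - 21)) = 9733/(-168 + 40*(-22)) = 9733/(-168 - 880) = 9733/(-1048) = 9733*(-1/1048) = -9733/1048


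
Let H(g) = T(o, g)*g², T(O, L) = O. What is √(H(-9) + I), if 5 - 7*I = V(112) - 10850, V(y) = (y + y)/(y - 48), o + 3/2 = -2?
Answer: √62069/7 ≈ 35.591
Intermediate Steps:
o = -7/2 (o = -3/2 - 2 = -7/2 ≈ -3.5000)
V(y) = 2*y/(-48 + y) (V(y) = (2*y)/(-48 + y) = 2*y/(-48 + y))
I = 21703/14 (I = 5/7 - (2*112/(-48 + 112) - 10850)/7 = 5/7 - (2*112/64 - 10850)/7 = 5/7 - (2*112*(1/64) - 10850)/7 = 5/7 - (7/2 - 10850)/7 = 5/7 - ⅐*(-21693/2) = 5/7 + 3099/2 = 21703/14 ≈ 1550.2)
H(g) = -7*g²/2
√(H(-9) + I) = √(-7/2*(-9)² + 21703/14) = √(-7/2*81 + 21703/14) = √(-567/2 + 21703/14) = √(8867/7) = √62069/7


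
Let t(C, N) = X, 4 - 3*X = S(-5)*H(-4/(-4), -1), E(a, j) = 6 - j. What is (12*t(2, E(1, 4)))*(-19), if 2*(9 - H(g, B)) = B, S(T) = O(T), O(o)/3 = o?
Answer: -11134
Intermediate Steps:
O(o) = 3*o
S(T) = 3*T
H(g, B) = 9 - B/2
X = 293/6 (X = 4/3 - 3*(-5)*(9 - ½*(-1))/3 = 4/3 - (-5)*(9 + ½) = 4/3 - (-5)*19/2 = 4/3 - ⅓*(-285/2) = 4/3 + 95/2 = 293/6 ≈ 48.833)
t(C, N) = 293/6
(12*t(2, E(1, 4)))*(-19) = (12*(293/6))*(-19) = 586*(-19) = -11134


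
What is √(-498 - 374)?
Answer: 2*I*√218 ≈ 29.53*I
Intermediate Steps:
√(-498 - 374) = √(-872) = 2*I*√218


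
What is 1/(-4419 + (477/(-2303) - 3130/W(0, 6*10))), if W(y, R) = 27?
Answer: -62181/281999108 ≈ -0.00022050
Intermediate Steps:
1/(-4419 + (477/(-2303) - 3130/W(0, 6*10))) = 1/(-4419 + (477/(-2303) - 3130/27)) = 1/(-4419 + (477*(-1/2303) - 3130*1/27)) = 1/(-4419 + (-477/2303 - 3130/27)) = 1/(-4419 - 7221269/62181) = 1/(-281999108/62181) = -62181/281999108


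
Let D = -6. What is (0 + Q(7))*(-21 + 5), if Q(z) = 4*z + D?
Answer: -352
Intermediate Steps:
Q(z) = -6 + 4*z (Q(z) = 4*z - 6 = -6 + 4*z)
(0 + Q(7))*(-21 + 5) = (0 + (-6 + 4*7))*(-21 + 5) = (0 + (-6 + 28))*(-16) = (0 + 22)*(-16) = 22*(-16) = -352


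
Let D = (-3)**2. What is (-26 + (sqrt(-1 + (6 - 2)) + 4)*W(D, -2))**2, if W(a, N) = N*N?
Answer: 148 - 80*sqrt(3) ≈ 9.4359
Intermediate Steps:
D = 9
W(a, N) = N**2
(-26 + (sqrt(-1 + (6 - 2)) + 4)*W(D, -2))**2 = (-26 + (sqrt(-1 + (6 - 2)) + 4)*(-2)**2)**2 = (-26 + (sqrt(-1 + 4) + 4)*4)**2 = (-26 + (sqrt(3) + 4)*4)**2 = (-26 + (4 + sqrt(3))*4)**2 = (-26 + (16 + 4*sqrt(3)))**2 = (-10 + 4*sqrt(3))**2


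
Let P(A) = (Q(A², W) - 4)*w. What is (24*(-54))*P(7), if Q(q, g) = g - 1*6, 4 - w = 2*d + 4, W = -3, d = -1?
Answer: 33696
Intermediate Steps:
w = 2 (w = 4 - (2*(-1) + 4) = 4 - (-2 + 4) = 4 - 1*2 = 4 - 2 = 2)
Q(q, g) = -6 + g (Q(q, g) = g - 6 = -6 + g)
P(A) = -26 (P(A) = ((-6 - 3) - 4)*2 = (-9 - 4)*2 = -13*2 = -26)
(24*(-54))*P(7) = (24*(-54))*(-26) = -1296*(-26) = 33696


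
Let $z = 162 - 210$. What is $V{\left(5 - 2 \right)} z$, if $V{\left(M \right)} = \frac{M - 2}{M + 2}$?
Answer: $- \frac{48}{5} \approx -9.6$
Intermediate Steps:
$V{\left(M \right)} = \frac{-2 + M}{2 + M}$
$z = -48$ ($z = 162 - 210 = -48$)
$V{\left(5 - 2 \right)} z = \frac{-2 + \left(5 - 2\right)}{2 + \left(5 - 2\right)} \left(-48\right) = \frac{-2 + 3}{2 + 3} \left(-48\right) = \frac{1}{5} \cdot 1 \left(-48\right) = \frac{1}{5} \left(-48\right) = - \frac{48}{5}$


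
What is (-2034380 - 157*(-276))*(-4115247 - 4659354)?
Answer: 17470651771848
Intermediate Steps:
(-2034380 - 157*(-276))*(-4115247 - 4659354) = (-2034380 + 43332)*(-8774601) = -1991048*(-8774601) = 17470651771848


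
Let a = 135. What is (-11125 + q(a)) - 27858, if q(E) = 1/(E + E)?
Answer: -10525409/270 ≈ -38983.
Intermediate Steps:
q(E) = 1/(2*E)
(-11125 + q(a)) - 27858 = (-11125 + (½)/135) - 27858 = (-11125 + (½)*(1/135)) - 27858 = (-11125 + 1/270) - 27858 = -3003749/270 - 27858 = -10525409/270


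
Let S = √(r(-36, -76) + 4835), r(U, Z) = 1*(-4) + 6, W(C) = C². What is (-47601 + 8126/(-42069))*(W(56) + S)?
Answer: -6279948489920/42069 - 2002534595*√4837/42069 ≈ -1.5259e+8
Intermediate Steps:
r(U, Z) = 2 (r(U, Z) = -4 + 6 = 2)
S = √4837 (S = √(2 + 4835) = √4837 ≈ 69.549)
(-47601 + 8126/(-42069))*(W(56) + S) = (-47601 + 8126/(-42069))*(56² + √4837) = (-47601 + 8126*(-1/42069))*(3136 + √4837) = (-47601 - 8126/42069)*(3136 + √4837) = -2002534595*(3136 + √4837)/42069 = -6279948489920/42069 - 2002534595*√4837/42069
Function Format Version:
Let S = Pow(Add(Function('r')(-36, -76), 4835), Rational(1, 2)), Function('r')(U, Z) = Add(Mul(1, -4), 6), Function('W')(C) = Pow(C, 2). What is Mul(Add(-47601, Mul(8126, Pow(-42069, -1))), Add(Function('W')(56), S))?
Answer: Add(Rational(-6279948489920, 42069), Mul(Rational(-2002534595, 42069), Pow(4837, Rational(1, 2)))) ≈ -1.5259e+8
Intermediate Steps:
Function('r')(U, Z) = 2 (Function('r')(U, Z) = Add(-4, 6) = 2)
S = Pow(4837, Rational(1, 2)) (S = Pow(Add(2, 4835), Rational(1, 2)) = Pow(4837, Rational(1, 2)) ≈ 69.549)
Mul(Add(-47601, Mul(8126, Pow(-42069, -1))), Add(Function('W')(56), S)) = Mul(Add(-47601, Mul(8126, Pow(-42069, -1))), Add(Pow(56, 2), Pow(4837, Rational(1, 2)))) = Mul(Add(-47601, Mul(8126, Rational(-1, 42069))), Add(3136, Pow(4837, Rational(1, 2)))) = Mul(Add(-47601, Rational(-8126, 42069)), Add(3136, Pow(4837, Rational(1, 2)))) = Mul(Rational(-2002534595, 42069), Add(3136, Pow(4837, Rational(1, 2)))) = Add(Rational(-6279948489920, 42069), Mul(Rational(-2002534595, 42069), Pow(4837, Rational(1, 2))))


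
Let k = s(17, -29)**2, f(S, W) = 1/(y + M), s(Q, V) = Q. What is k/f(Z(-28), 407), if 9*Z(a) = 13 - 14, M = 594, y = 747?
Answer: 387549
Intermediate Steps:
Z(a) = -1/9 (Z(a) = (13 - 14)/9 = (1/9)*(-1) = -1/9)
f(S, W) = 1/1341 (f(S, W) = 1/(747 + 594) = 1/1341)
k = 289 (k = 17**2 = 289)
k/f(Z(-28), 407) = 289/(1/1341) = 289*1341 = 387549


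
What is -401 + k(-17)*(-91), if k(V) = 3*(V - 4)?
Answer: 5332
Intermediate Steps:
k(V) = -12 + 3*V (k(V) = 3*(-4 + V) = -12 + 3*V)
-401 + k(-17)*(-91) = -401 + (-12 + 3*(-17))*(-91) = -401 + (-12 - 51)*(-91) = -401 - 63*(-91) = -401 + 5733 = 5332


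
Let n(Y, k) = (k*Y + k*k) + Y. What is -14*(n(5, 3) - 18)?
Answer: -154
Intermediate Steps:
n(Y, k) = Y + k² + Y*k (n(Y, k) = (Y*k + k²) + Y = (k² + Y*k) + Y = Y + k² + Y*k)
-14*(n(5, 3) - 18) = -14*((5 + 3² + 5*3) - 18) = -14*((5 + 9 + 15) - 18) = -14*(29 - 18) = -14*11 = -154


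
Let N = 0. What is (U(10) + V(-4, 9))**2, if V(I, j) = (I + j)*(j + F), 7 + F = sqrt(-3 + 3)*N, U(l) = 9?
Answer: 361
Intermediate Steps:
F = -7 (F = -7 + sqrt(-3 + 3)*0 = -7 + sqrt(0)*0 = -7 + 0*0 = -7 + 0 = -7)
V(I, j) = (-7 + j)*(I + j) (V(I, j) = (I + j)*(j - 7) = (I + j)*(-7 + j) = (-7 + j)*(I + j))
(U(10) + V(-4, 9))**2 = (9 + (9**2 - 7*(-4) - 7*9 - 4*9))**2 = (9 + (81 + 28 - 63 - 36))**2 = (9 + 10)**2 = 19**2 = 361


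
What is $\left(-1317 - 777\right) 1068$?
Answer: $-2236392$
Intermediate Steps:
$\left(-1317 - 777\right) 1068 = \left(-2094\right) 1068 = -2236392$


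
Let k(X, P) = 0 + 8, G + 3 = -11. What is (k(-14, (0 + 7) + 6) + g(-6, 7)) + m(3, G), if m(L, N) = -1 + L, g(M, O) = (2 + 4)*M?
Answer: -26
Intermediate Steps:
g(M, O) = 6*M
G = -14 (G = -3 - 11 = -14)
k(X, P) = 8
(k(-14, (0 + 7) + 6) + g(-6, 7)) + m(3, G) = (8 + 6*(-6)) + (-1 + 3) = (8 - 36) + 2 = -28 + 2 = -26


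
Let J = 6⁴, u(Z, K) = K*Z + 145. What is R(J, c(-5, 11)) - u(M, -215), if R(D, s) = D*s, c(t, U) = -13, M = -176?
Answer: -54833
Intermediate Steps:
u(Z, K) = 145 + K*Z
J = 1296
R(J, c(-5, 11)) - u(M, -215) = 1296*(-13) - (145 - 215*(-176)) = -16848 - (145 + 37840) = -16848 - 1*37985 = -16848 - 37985 = -54833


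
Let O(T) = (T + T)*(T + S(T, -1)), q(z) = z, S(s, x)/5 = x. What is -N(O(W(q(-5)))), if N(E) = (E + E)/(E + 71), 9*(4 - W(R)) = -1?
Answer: 1184/5159 ≈ 0.22950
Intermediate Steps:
S(s, x) = 5*x
W(R) = 37/9 (W(R) = 4 - ⅑*(-1) = 4 + ⅑ = 37/9)
O(T) = 2*T*(-5 + T) (O(T) = (T + T)*(T + 5*(-1)) = (2*T)*(T - 5) = (2*T)*(-5 + T) = 2*T*(-5 + T))
N(E) = 2*E/(71 + E) (N(E) = (2*E)/(71 + E) = 2*E/(71 + E))
-N(O(W(q(-5)))) = -2*2*(37/9)*(-5 + 37/9)/(71 + 2*(37/9)*(-5 + 37/9)) = -2*2*(37/9)*(-8/9)/(71 + 2*(37/9)*(-8/9)) = -2*(-592)/(81*(71 - 592/81)) = -2*(-592)/(81*5159/81) = -2*(-592)*81/(81*5159) = -1*(-1184/5159) = 1184/5159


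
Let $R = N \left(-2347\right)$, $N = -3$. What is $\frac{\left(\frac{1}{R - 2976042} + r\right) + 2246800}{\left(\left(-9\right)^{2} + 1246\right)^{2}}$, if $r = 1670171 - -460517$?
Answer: $\frac{12996766249487}{5228199961929} \approx 2.4859$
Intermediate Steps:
$R = 7041$ ($R = \left(-3\right) \left(-2347\right) = 7041$)
$r = 2130688$ ($r = 1670171 + 460517 = 2130688$)
$\frac{\left(\frac{1}{R - 2976042} + r\right) + 2246800}{\left(\left(-9\right)^{2} + 1246\right)^{2}} = \frac{\left(\frac{1}{7041 - 2976042} + 2130688\right) + 2246800}{\left(\left(-9\right)^{2} + 1246\right)^{2}} = \frac{\left(\frac{1}{-2969001} + 2130688\right) + 2246800}{\left(81 + 1246\right)^{2}} = \frac{\left(- \frac{1}{2969001} + 2130688\right) + 2246800}{1327^{2}} = \frac{\frac{6326014802687}{2969001} + 2246800}{1760929} = \frac{12996766249487}{2969001} \cdot \frac{1}{1760929} = \frac{12996766249487}{5228199961929}$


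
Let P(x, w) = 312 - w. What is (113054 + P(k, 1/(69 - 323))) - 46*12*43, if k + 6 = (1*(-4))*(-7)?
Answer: 22766021/254 ≈ 89630.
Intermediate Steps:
k = 22 (k = -6 + (1*(-4))*(-7) = -6 - 4*(-7) = -6 + 28 = 22)
(113054 + P(k, 1/(69 - 323))) - 46*12*43 = (113054 + (312 - 1/(69 - 323))) - 46*12*43 = (113054 + (312 - 1/(-254))) - 552*43 = (113054 + (312 - 1*(-1/254))) - 23736 = (113054 + (312 + 1/254)) - 23736 = (113054 + 79249/254) - 23736 = 28794965/254 - 23736 = 22766021/254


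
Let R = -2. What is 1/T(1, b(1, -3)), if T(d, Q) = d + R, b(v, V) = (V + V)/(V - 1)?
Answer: -1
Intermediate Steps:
b(v, V) = 2*V/(-1 + V) (b(v, V) = (2*V)/(-1 + V) = 2*V/(-1 + V))
T(d, Q) = -2 + d (T(d, Q) = d - 2 = -2 + d)
1/T(1, b(1, -3)) = 1/(-2 + 1) = 1/(-1) = -1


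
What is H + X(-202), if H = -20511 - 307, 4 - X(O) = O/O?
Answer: -20815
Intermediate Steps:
X(O) = 3 (X(O) = 4 - O/O = 4 - 1*1 = 4 - 1 = 3)
H = -20818
H + X(-202) = -20818 + 3 = -20815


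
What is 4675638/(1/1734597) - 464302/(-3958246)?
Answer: 16051375567927316129/1979123 ≈ 8.1103e+12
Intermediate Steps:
4675638/(1/1734597) - 464302/(-3958246) = 4675638/(1/1734597) - 464302*(-1/3958246) = 4675638*1734597 + 232151/1979123 = 8110347647886 + 232151/1979123 = 16051375567927316129/1979123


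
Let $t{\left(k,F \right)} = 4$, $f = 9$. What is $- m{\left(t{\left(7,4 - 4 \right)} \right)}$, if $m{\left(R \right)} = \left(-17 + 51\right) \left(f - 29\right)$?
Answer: $680$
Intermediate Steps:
$m{\left(R \right)} = -680$ ($m{\left(R \right)} = \left(-17 + 51\right) \left(9 - 29\right) = 34 \left(-20\right) = -680$)
$- m{\left(t{\left(7,4 - 4 \right)} \right)} = \left(-1\right) \left(-680\right) = 680$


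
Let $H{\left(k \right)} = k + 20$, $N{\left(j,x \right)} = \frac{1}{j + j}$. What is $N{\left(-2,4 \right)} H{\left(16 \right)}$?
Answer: $-9$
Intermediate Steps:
$N{\left(j,x \right)} = \frac{1}{2 j}$
$H{\left(k \right)} = 20 + k$
$N{\left(-2,4 \right)} H{\left(16 \right)} = \frac{1}{2 \left(-2\right)} \left(20 + 16\right) = \frac{1}{2} \left(- \frac{1}{2}\right) 36 = \left(- \frac{1}{4}\right) 36 = -9$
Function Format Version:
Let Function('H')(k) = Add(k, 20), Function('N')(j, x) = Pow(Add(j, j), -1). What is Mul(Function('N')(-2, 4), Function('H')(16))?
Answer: -9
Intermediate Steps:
Function('N')(j, x) = Mul(Rational(1, 2), Pow(j, -1)) (Function('N')(j, x) = Pow(Mul(2, j), -1) = Mul(Rational(1, 2), Pow(j, -1)))
Function('H')(k) = Add(20, k)
Mul(Function('N')(-2, 4), Function('H')(16)) = Mul(Mul(Rational(1, 2), Pow(-2, -1)), Add(20, 16)) = Mul(Mul(Rational(1, 2), Rational(-1, 2)), 36) = Mul(Rational(-1, 4), 36) = -9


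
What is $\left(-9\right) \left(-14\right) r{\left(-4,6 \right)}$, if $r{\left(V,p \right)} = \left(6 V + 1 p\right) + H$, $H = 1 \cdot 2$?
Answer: $-2016$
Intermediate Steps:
$H = 2$
$r{\left(V,p \right)} = 2 + p + 6 V$ ($r{\left(V,p \right)} = \left(6 V + 1 p\right) + 2 = \left(6 V + p\right) + 2 = \left(p + 6 V\right) + 2 = 2 + p + 6 V$)
$\left(-9\right) \left(-14\right) r{\left(-4,6 \right)} = \left(-9\right) \left(-14\right) \left(2 + 6 + 6 \left(-4\right)\right) = 126 \left(2 + 6 - 24\right) = 126 \left(-16\right) = -2016$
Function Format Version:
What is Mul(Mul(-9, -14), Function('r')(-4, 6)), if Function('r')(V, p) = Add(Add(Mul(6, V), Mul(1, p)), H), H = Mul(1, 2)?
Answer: -2016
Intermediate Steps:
H = 2
Function('r')(V, p) = Add(2, p, Mul(6, V)) (Function('r')(V, p) = Add(Add(Mul(6, V), Mul(1, p)), 2) = Add(Add(Mul(6, V), p), 2) = Add(Add(p, Mul(6, V)), 2) = Add(2, p, Mul(6, V)))
Mul(Mul(-9, -14), Function('r')(-4, 6)) = Mul(Mul(-9, -14), Add(2, 6, Mul(6, -4))) = Mul(126, Add(2, 6, -24)) = Mul(126, -16) = -2016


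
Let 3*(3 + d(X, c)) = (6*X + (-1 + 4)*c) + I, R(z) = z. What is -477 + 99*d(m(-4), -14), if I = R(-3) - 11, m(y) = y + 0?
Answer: -3414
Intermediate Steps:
m(y) = y
I = -14 (I = -3 - 11 = -14)
d(X, c) = -23/3 + c + 2*X (d(X, c) = -3 + ((6*X + (-1 + 4)*c) - 14)/3 = -3 + ((6*X + 3*c) - 14)/3 = -3 + ((3*c + 6*X) - 14)/3 = -3 + (-14 + 3*c + 6*X)/3 = -3 + (-14/3 + c + 2*X) = -23/3 + c + 2*X)
-477 + 99*d(m(-4), -14) = -477 + 99*(-23/3 - 14 + 2*(-4)) = -477 + 99*(-23/3 - 14 - 8) = -477 + 99*(-89/3) = -477 - 2937 = -3414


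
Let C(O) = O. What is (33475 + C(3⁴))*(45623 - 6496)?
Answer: 1312945612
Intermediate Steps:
(33475 + C(3⁴))*(45623 - 6496) = (33475 + 3⁴)*(45623 - 6496) = (33475 + 81)*39127 = 33556*39127 = 1312945612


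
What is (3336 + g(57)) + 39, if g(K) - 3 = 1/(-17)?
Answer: 57425/17 ≈ 3377.9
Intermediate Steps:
g(K) = 50/17 (g(K) = 3 + 1/(-17) = 3 - 1/17 = 50/17)
(3336 + g(57)) + 39 = (3336 + 50/17) + 39 = 56762/17 + 39 = 57425/17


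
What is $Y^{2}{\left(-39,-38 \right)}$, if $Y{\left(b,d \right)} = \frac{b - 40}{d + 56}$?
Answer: $\frac{6241}{324} \approx 19.262$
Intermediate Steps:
$Y{\left(b,d \right)} = \frac{-40 + b}{56 + d}$
$Y^{2}{\left(-39,-38 \right)} = \left(\frac{-40 - 39}{56 - 38}\right)^{2} = \left(\frac{1}{18} \left(-79\right)\right)^{2} = \left(- \frac{79}{18}\right)^{2} = \frac{6241}{324}$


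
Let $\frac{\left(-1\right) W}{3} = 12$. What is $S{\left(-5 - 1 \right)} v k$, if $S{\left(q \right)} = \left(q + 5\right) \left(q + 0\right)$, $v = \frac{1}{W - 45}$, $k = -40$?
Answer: $\frac{80}{27} \approx 2.963$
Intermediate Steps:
$W = -36$ ($W = \left(-3\right) 12 = -36$)
$v = - \frac{1}{81}$ ($v = \frac{1}{-36 - 45} = \frac{1}{-81} = - \frac{1}{81} \approx -0.012346$)
$S{\left(q \right)} = q \left(5 + q\right)$ ($S{\left(q \right)} = \left(5 + q\right) q = q \left(5 + q\right)$)
$S{\left(-5 - 1 \right)} v k = \left(-5 - 1\right) \left(5 - 6\right) \left(- \frac{1}{81}\right) \left(-40\right) = - 6 \left(5 - 6\right) \left(- \frac{1}{81}\right) \left(-40\right) = \left(-6\right) \left(-1\right) \left(- \frac{1}{81}\right) \left(-40\right) = 6 \left(- \frac{1}{81}\right) \left(-40\right) = \left(- \frac{2}{27}\right) \left(-40\right) = \frac{80}{27}$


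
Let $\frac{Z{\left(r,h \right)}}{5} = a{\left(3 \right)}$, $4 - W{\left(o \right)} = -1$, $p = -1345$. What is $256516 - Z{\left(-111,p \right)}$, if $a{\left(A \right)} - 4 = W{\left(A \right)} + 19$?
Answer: $256376$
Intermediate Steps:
$W{\left(o \right)} = 5$ ($W{\left(o \right)} = 4 - -1 = 4 + 1 = 5$)
$a{\left(A \right)} = 28$ ($a{\left(A \right)} = 4 + \left(5 + 19\right) = 4 + 24 = 28$)
$Z{\left(r,h \right)} = 140$ ($Z{\left(r,h \right)} = 5 \cdot 28 = 140$)
$256516 - Z{\left(-111,p \right)} = 256516 - 140 = 256376$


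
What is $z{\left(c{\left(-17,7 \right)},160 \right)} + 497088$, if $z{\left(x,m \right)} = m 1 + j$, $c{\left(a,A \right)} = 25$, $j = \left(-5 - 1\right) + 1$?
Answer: $497243$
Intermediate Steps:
$j = -5$ ($j = -6 + 1 = -5$)
$z{\left(x,m \right)} = -5 + m$ ($z{\left(x,m \right)} = m 1 - 5 = m - 5 = -5 + m$)
$z{\left(c{\left(-17,7 \right)},160 \right)} + 497088 = \left(-5 + 160\right) + 497088 = 155 + 497088 = 497243$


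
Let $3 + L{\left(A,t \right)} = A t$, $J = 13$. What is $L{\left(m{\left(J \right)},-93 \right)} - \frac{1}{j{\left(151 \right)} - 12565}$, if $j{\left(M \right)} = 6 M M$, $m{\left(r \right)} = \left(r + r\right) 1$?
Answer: $- \frac{300787462}{124241} \approx -2421.0$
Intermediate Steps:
$m{\left(r \right)} = 2 r$ ($m{\left(r \right)} = 2 r 1 = 2 r$)
$L{\left(A,t \right)} = -3 + A t$
$j{\left(M \right)} = 6 M^{2}$
$L{\left(m{\left(J \right)},-93 \right)} - \frac{1}{j{\left(151 \right)} - 12565} = \left(-3 + 2 \cdot 13 \left(-93\right)\right) - \frac{1}{6 \cdot 151^{2} - 12565} = \left(-3 + 26 \left(-93\right)\right) - \frac{1}{6 \cdot 22801 - 12565} = \left(-3 - 2418\right) - \frac{1}{136806 - 12565} = -2421 - \frac{1}{124241} = - \frac{300787462}{124241}$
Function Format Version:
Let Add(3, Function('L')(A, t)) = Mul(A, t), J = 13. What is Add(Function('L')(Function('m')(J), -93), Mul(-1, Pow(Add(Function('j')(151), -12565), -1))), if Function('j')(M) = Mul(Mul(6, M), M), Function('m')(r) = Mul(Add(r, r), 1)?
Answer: Rational(-300787462, 124241) ≈ -2421.0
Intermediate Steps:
Function('m')(r) = Mul(2, r) (Function('m')(r) = Mul(Mul(2, r), 1) = Mul(2, r))
Function('L')(A, t) = Add(-3, Mul(A, t))
Function('j')(M) = Mul(6, Pow(M, 2))
Add(Function('L')(Function('m')(J), -93), Mul(-1, Pow(Add(Function('j')(151), -12565), -1))) = Add(Add(-3, Mul(Mul(2, 13), -93)), Mul(-1, Pow(Add(Mul(6, Pow(151, 2)), -12565), -1))) = Add(Add(-3, Mul(26, -93)), Mul(-1, Pow(Add(Mul(6, 22801), -12565), -1))) = Add(Add(-3, -2418), Mul(-1, Pow(Add(136806, -12565), -1))) = Add(-2421, Mul(-1, Pow(124241, -1))) = Add(-2421, Mul(-1, Rational(1, 124241))) = Add(-2421, Rational(-1, 124241)) = Rational(-300787462, 124241)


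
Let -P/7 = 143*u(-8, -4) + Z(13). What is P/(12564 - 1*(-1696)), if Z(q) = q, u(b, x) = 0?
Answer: -91/14260 ≈ -0.0063815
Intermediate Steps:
P = -91 (P = -7*(143*0 + 13) = -7*(0 + 13) = -7*13 = -91)
P/(12564 - 1*(-1696)) = -91/(12564 - 1*(-1696)) = -91/(12564 + 1696) = -91/14260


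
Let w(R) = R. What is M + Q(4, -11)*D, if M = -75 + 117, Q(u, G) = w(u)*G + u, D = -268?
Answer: 10762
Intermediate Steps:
Q(u, G) = u + G*u (Q(u, G) = u*G + u = G*u + u = u + G*u)
M = 42
M + Q(4, -11)*D = 42 + (4*(1 - 11))*(-268) = 42 + (4*(-10))*(-268) = 42 - 40*(-268) = 42 + 10720 = 10762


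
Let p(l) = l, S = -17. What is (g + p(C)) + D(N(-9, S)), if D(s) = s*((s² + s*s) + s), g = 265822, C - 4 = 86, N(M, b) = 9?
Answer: 267451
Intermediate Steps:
C = 90 (C = 4 + 86 = 90)
D(s) = s*(s + 2*s²) (D(s) = s*((s² + s²) + s) = s*(2*s² + s) = s*(s + 2*s²))
(g + p(C)) + D(N(-9, S)) = (265822 + 90) + 9²*(1 + 2*9) = 265912 + 81*(1 + 18) = 265912 + 81*19 = 265912 + 1539 = 267451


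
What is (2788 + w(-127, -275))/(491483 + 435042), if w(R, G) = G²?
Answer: 78413/926525 ≈ 0.084631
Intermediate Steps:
(2788 + w(-127, -275))/(491483 + 435042) = (2788 + (-275)²)/(491483 + 435042) = (2788 + 75625)/926525 = 78413*(1/926525) = 78413/926525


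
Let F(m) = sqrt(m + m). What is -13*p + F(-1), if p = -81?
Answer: 1053 + I*sqrt(2) ≈ 1053.0 + 1.4142*I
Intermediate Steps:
F(m) = sqrt(2)*sqrt(m) (F(m) = sqrt(2*m) = sqrt(2)*sqrt(m))
-13*p + F(-1) = -13*(-81) + sqrt(2)*sqrt(-1) = 1053 + sqrt(2)*I = 1053 + I*sqrt(2)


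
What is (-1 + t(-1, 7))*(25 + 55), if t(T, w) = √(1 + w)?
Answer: -80 + 160*√2 ≈ 146.27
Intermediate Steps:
(-1 + t(-1, 7))*(25 + 55) = (-1 + √(1 + 7))*(25 + 55) = (-1 + √8)*80 = (-1 + 2*√2)*80 = -80 + 160*√2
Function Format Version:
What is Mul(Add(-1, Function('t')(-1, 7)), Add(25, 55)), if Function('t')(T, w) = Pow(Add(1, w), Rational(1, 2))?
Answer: Add(-80, Mul(160, Pow(2, Rational(1, 2)))) ≈ 146.27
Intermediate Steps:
Mul(Add(-1, Function('t')(-1, 7)), Add(25, 55)) = Mul(Add(-1, Pow(Add(1, 7), Rational(1, 2))), Add(25, 55)) = Mul(Add(-1, Pow(8, Rational(1, 2))), 80) = Mul(Add(-1, Mul(2, Pow(2, Rational(1, 2)))), 80) = Add(-80, Mul(160, Pow(2, Rational(1, 2))))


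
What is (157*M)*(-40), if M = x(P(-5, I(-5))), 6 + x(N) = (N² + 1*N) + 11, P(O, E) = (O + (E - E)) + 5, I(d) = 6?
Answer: -31400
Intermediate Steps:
P(O, E) = 5 + O (P(O, E) = (O + 0) + 5 = O + 5 = 5 + O)
x(N) = 5 + N + N² (x(N) = -6 + ((N² + 1*N) + 11) = -6 + ((N² + N) + 11) = -6 + ((N + N²) + 11) = -6 + (11 + N + N²) = 5 + N + N²)
M = 5 (M = 5 + (5 - 5) + (5 - 5)² = 5 + 0 + 0² = 5 + 0 + 0 = 5)
(157*M)*(-40) = (157*5)*(-40) = 785*(-40) = -31400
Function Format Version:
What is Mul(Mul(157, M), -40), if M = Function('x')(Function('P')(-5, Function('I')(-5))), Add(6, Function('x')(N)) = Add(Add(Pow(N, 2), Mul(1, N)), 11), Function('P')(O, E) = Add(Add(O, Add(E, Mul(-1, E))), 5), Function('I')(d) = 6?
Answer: -31400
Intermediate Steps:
Function('P')(O, E) = Add(5, O) (Function('P')(O, E) = Add(Add(O, 0), 5) = Add(O, 5) = Add(5, O))
Function('x')(N) = Add(5, N, Pow(N, 2)) (Function('x')(N) = Add(-6, Add(Add(Pow(N, 2), Mul(1, N)), 11)) = Add(-6, Add(Add(Pow(N, 2), N), 11)) = Add(-6, Add(Add(N, Pow(N, 2)), 11)) = Add(-6, Add(11, N, Pow(N, 2))) = Add(5, N, Pow(N, 2)))
M = 5 (M = Add(5, Add(5, -5), Pow(Add(5, -5), 2)) = Add(5, 0, Pow(0, 2)) = Add(5, 0, 0) = 5)
Mul(Mul(157, M), -40) = Mul(Mul(157, 5), -40) = Mul(785, -40) = -31400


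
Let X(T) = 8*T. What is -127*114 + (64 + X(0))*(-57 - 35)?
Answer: -20366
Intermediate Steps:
-127*114 + (64 + X(0))*(-57 - 35) = -127*114 + (64 + 8*0)*(-57 - 35) = -14478 + (64 + 0)*(-92) = -14478 + 64*(-92) = -14478 - 5888 = -20366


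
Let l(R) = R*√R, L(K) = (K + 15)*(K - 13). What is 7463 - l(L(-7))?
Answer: 7463 + 640*I*√10 ≈ 7463.0 + 2023.9*I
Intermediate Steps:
L(K) = (-13 + K)*(15 + K) (L(K) = (15 + K)*(-13 + K) = (-13 + K)*(15 + K))
l(R) = R^(3/2)
7463 - l(L(-7)) = 7463 - (-195 + (-7)² + 2*(-7))^(3/2) = 7463 - (-195 + 49 - 14)^(3/2) = 7463 - (-160)^(3/2) = 7463 - (-640)*I*√10 = 7463 + 640*I*√10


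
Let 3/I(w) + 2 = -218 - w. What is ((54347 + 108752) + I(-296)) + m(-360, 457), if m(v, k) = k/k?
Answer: 12395603/76 ≈ 1.6310e+5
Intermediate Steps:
m(v, k) = 1
I(w) = 3/(-220 - w) (I(w) = 3/(-2 + (-218 - w)) = 3/(-220 - w))
((54347 + 108752) + I(-296)) + m(-360, 457) = ((54347 + 108752) - 3/(220 - 296)) + 1 = (163099 - 3/(-76)) + 1 = (163099 - 3*(-1/76)) + 1 = (163099 + 3/76) + 1 = 12395527/76 + 1 = 12395603/76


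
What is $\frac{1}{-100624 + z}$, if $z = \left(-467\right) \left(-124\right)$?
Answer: $- \frac{1}{42716} \approx -2.341 \cdot 10^{-5}$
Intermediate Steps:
$z = 57908$
$\frac{1}{-100624 + z} = \frac{1}{-100624 + 57908} = \frac{1}{-42716} = - \frac{1}{42716}$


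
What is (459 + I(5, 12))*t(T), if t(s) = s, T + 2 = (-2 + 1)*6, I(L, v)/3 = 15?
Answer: -4032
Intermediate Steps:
I(L, v) = 45 (I(L, v) = 3*15 = 45)
T = -8 (T = -2 + (-2 + 1)*6 = -2 - 1*6 = -2 - 6 = -8)
(459 + I(5, 12))*t(T) = (459 + 45)*(-8) = 504*(-8) = -4032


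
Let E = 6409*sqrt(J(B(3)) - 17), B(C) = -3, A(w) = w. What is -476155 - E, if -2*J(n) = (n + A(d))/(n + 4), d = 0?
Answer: -476155 - 6409*I*sqrt(62)/2 ≈ -4.7616e+5 - 25232.0*I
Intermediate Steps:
J(n) = -n/(2*(4 + n)) (J(n) = -(n + 0)/(2*(n + 4)) = -n/(2*(4 + n)))
E = 6409*I*sqrt(62)/2 (E = 6409*sqrt(-1*(-3)/(8 + 2*(-3)) - 17) = 6409*sqrt(-1*(-3)/(8 - 6) - 17) = 6409*sqrt(-1*(-3)/2 - 17) = 6409*sqrt(-1*(-3)*1/2 - 17) = 6409*sqrt(3/2 - 17) = 6409*sqrt(-31/2) = 6409*(I*sqrt(62)/2) = 6409*I*sqrt(62)/2 ≈ 25232.0*I)
-476155 - E = -476155 - 6409*I*sqrt(62)/2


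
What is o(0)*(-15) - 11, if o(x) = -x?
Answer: -11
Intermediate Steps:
o(0)*(-15) - 11 = -1*0*(-15) - 11 = 0*(-15) - 11 = 0 - 11 = -11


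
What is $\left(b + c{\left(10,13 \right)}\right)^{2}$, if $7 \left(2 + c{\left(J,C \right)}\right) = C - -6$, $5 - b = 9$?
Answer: $\frac{529}{49} \approx 10.796$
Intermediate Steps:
$b = -4$ ($b = 5 - 9 = -4$)
$c{\left(J,C \right)} = - \frac{8}{7} + \frac{C}{7}$ ($c{\left(J,C \right)} = -2 + \frac{C - -6}{7} = -2 + \frac{C + 6}{7} = -2 + \frac{6 + C}{7} = -2 + \left(\frac{6}{7} + \frac{C}{7}\right) = - \frac{8}{7} + \frac{C}{7}$)
$\left(b + c{\left(10,13 \right)}\right)^{2} = \left(-4 + \left(- \frac{8}{7} + \frac{1}{7} \cdot 13\right)\right)^{2} = \left(-4 + \left(- \frac{8}{7} + \frac{13}{7}\right)\right)^{2} = \left(-4 + \frac{5}{7}\right)^{2} = \left(- \frac{23}{7}\right)^{2} = \frac{529}{49}$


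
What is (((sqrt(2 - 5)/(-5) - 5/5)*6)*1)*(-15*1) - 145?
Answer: -55 + 18*I*sqrt(3) ≈ -55.0 + 31.177*I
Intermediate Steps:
(((sqrt(2 - 5)/(-5) - 5/5)*6)*1)*(-15*1) - 145 = (((sqrt(-3)*(-1/5) - 5*1/5)*6)*1)*(-15) - 145 = ((((I*sqrt(3))*(-1/5) - 1)*6)*1)*(-15) - 145 = (((-I*sqrt(3)/5 - 1)*6)*1)*(-15) - 145 = (((-1 - I*sqrt(3)/5)*6)*1)*(-15) - 145 = ((-6 - 6*I*sqrt(3)/5)*1)*(-15) - 145 = (-6 - 6*I*sqrt(3)/5)*(-15) - 145 = (90 + 18*I*sqrt(3)) - 145 = -55 + 18*I*sqrt(3)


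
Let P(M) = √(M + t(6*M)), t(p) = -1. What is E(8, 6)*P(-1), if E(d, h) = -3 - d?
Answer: -11*I*√2 ≈ -15.556*I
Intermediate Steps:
P(M) = √(-1 + M) (P(M) = √(M - 1) = √(-1 + M))
E(8, 6)*P(-1) = (-3 - 1*8)*√(-1 - 1) = (-3 - 8)*√(-2) = -11*I*√2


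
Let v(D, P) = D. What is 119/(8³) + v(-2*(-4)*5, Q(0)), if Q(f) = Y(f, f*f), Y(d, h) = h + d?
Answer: 20599/512 ≈ 40.232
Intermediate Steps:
Y(d, h) = d + h
Q(f) = f + f² (Q(f) = f + f*f = f + f²)
119/(8³) + v(-2*(-4)*5, Q(0)) = 119/(8³) - 2*(-4)*5 = 119/512 + 8*5 = 119*(1/512) + 40 = 119/512 + 40 = 20599/512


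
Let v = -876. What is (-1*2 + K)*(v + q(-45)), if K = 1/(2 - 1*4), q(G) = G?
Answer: 4605/2 ≈ 2302.5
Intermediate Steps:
K = -½ (K = 1/(2 - 4) = 1/(-2) = -½ ≈ -0.50000)
(-1*2 + K)*(v + q(-45)) = (-1*2 - ½)*(-876 - 45) = (-2 - ½)*(-921) = -5/2*(-921) = 4605/2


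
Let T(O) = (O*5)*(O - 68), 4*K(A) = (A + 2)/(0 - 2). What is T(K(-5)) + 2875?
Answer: 175885/64 ≈ 2748.2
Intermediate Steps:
K(A) = -1/4 - A/8 (K(A) = ((A + 2)/(0 - 2))/4 = ((2 + A)/(-2))/4 = ((2 + A)*(-1/2))/4 = (-1 - A/2)/4 = -1/4 - A/8)
T(O) = 5*O*(-68 + O) (T(O) = (5*O)*(-68 + O) = 5*O*(-68 + O))
T(K(-5)) + 2875 = 5*(-1/4 - 1/8*(-5))*(-68 + (-1/4 - 1/8*(-5))) + 2875 = 5*(-1/4 + 5/8)*(-68 + (-1/4 + 5/8)) + 2875 = 5*(3/8)*(-68 + 3/8) + 2875 = 5*(3/8)*(-541/8) + 2875 = -8115/64 + 2875 = 175885/64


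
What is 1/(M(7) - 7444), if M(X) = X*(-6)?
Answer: -1/7486 ≈ -0.00013358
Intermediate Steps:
M(X) = -6*X
1/(M(7) - 7444) = 1/(-6*7 - 7444) = 1/(-42 - 7444) = 1/(-7486) = -1/7486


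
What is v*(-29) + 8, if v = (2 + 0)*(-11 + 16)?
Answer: -282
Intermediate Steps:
v = 10 (v = 2*5 = 10)
v*(-29) + 8 = 10*(-29) + 8 = -290 + 8 = -282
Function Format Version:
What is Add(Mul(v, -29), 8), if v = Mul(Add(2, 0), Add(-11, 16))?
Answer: -282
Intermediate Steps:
v = 10 (v = Mul(2, 5) = 10)
Add(Mul(v, -29), 8) = Add(Mul(10, -29), 8) = Add(-290, 8) = -282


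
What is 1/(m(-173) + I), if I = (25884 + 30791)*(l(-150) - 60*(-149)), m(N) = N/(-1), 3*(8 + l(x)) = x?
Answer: 1/503387523 ≈ 1.9865e-9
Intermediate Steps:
l(x) = -8 + x/3
m(N) = -N (m(N) = N*(-1) = -N)
I = 503387350 (I = (25884 + 30791)*((-8 + (1/3)*(-150)) - 60*(-149)) = 56675*((-8 - 50) + 8940) = 56675*(-58 + 8940) = 56675*8882 = 503387350)
1/(m(-173) + I) = 1/(-1*(-173) + 503387350) = 1/(173 + 503387350) = 1/503387523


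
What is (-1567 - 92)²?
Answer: 2752281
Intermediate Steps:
(-1567 - 92)² = (-1659)² = 2752281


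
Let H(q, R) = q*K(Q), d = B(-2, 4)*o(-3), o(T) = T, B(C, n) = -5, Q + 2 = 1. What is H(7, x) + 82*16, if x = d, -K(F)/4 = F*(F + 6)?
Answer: 1452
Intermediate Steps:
Q = -1 (Q = -2 + 1 = -1)
K(F) = -4*F*(6 + F) (K(F) = -4*F*(F + 6) = -4*F*(6 + F))
d = 15 (d = -5*(-3) = 15)
x = 15
H(q, R) = 20*q (H(q, R) = q*(-4*(-1)*(6 - 1)) = q*(-4*(-1)*5) = q*20 = 20*q)
H(7, x) + 82*16 = 20*7 + 82*16 = 140 + 1312 = 1452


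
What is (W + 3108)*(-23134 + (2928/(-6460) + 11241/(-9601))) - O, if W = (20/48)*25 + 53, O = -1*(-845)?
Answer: -718548630454571/9793020 ≈ -7.3374e+7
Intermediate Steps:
O = 845
W = 761/12 (W = (20*(1/48))*25 + 53 = (5/12)*25 + 53 = 125/12 + 53 = 761/12 ≈ 63.417)
(W + 3108)*(-23134 + (2928/(-6460) + 11241/(-9601))) - O = (761/12 + 3108)*(-23134 + (2928/(-6460) + 11241/(-9601))) - 1*845 = 38057*(-23134 + (2928*(-1/6460) + 11241*(-1/9601)))/12 - 845 = 38057*(-23134 + (-732/1615 - 11241/9601))/12 - 845 = 38057*(-23134 - 25182147/15505615)/12 - 845 = (38057/12)*(-358732079557/15505615) - 845 = -718540355352671/9793020 - 845 = -718548630454571/9793020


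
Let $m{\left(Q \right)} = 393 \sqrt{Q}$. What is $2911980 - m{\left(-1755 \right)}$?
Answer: $2911980 - 1179 i \sqrt{195} \approx 2.912 \cdot 10^{6} - 16464.0 i$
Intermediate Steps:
$2911980 - m{\left(-1755 \right)} = 2911980 - 393 \sqrt{-1755} = 2911980 - 393 \cdot 3 i \sqrt{195} = 2911980 - 1179 i \sqrt{195}$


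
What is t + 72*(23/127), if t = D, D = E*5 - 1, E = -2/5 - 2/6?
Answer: 3190/381 ≈ 8.3727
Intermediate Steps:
E = -11/15 (E = -2*⅕ - 2*⅙ = -⅖ - ⅓ = -11/15 ≈ -0.73333)
D = -14/3 (D = -11/15*5 - 1 = -11/3 - 1 = -14/3 ≈ -4.6667)
t = -14/3 ≈ -4.6667
t + 72*(23/127) = -14/3 + 72*(23/127) = -14/3 + 1656/127 = 3190/381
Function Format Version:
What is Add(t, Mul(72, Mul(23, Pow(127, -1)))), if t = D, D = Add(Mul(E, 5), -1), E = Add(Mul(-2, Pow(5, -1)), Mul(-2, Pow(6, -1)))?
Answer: Rational(3190, 381) ≈ 8.3727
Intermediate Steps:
E = Rational(-11, 15) (E = Add(Mul(-2, Rational(1, 5)), Mul(-2, Rational(1, 6))) = Add(Rational(-2, 5), Rational(-1, 3)) = Rational(-11, 15) ≈ -0.73333)
D = Rational(-14, 3) (D = Add(Mul(Rational(-11, 15), 5), -1) = Add(Rational(-11, 3), -1) = Rational(-14, 3) ≈ -4.6667)
t = Rational(-14, 3) ≈ -4.6667
Add(t, Mul(72, Mul(23, Pow(127, -1)))) = Add(Rational(-14, 3), Mul(72, Mul(23, Pow(127, -1)))) = Add(Rational(-14, 3), Mul(72, Mul(23, Rational(1, 127)))) = Add(Rational(-14, 3), Mul(72, Rational(23, 127))) = Add(Rational(-14, 3), Rational(1656, 127)) = Rational(3190, 381)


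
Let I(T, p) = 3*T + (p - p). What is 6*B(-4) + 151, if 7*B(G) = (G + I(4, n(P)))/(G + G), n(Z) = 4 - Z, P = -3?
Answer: 1051/7 ≈ 150.14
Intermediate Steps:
I(T, p) = 3*T (I(T, p) = 3*T + 0 = 3*T)
B(G) = (12 + G)/(14*G) (B(G) = ((G + 3*4)/(G + G))/7 = ((G + 12)/((2*G)))/7 = ((12 + G)*(1/(2*G)))/7 = ((12 + G)/(2*G))/7 = (12 + G)/(14*G))
6*B(-4) + 151 = 6*((1/14)*(12 - 4)/(-4)) + 151 = 6*((1/14)*(-¼)*8) + 151 = 6*(-⅐) + 151 = -6/7 + 151 = 1051/7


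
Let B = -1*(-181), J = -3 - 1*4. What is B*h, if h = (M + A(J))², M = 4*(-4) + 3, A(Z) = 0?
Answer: 30589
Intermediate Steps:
J = -7 (J = -3 - 4 = -7)
B = 181
M = -13 (M = -16 + 3 = -13)
h = 169 (h = (-13 + 0)² = (-13)² = 169)
B*h = 181*169 = 30589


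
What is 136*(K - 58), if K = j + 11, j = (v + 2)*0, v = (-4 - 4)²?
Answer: -6392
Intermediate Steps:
v = 64 (v = (-8)² = 64)
j = 0 (j = (64 + 2)*0 = 66*0 = 0)
K = 11 (K = 0 + 11 = 11)
136*(K - 58) = 136*(11 - 58) = 136*(-47) = -6392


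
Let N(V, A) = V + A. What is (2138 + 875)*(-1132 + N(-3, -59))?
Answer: -3597522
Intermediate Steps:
N(V, A) = A + V
(2138 + 875)*(-1132 + N(-3, -59)) = (2138 + 875)*(-1132 + (-59 - 3)) = 3013*(-1132 - 62) = 3013*(-1194) = -3597522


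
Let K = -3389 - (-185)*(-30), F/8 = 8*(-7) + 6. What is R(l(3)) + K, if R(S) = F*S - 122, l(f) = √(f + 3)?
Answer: -9061 - 400*√6 ≈ -10041.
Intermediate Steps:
F = -400 (F = 8*(8*(-7) + 6) = 8*(-56 + 6) = 8*(-50) = -400)
l(f) = √(3 + f)
R(S) = -122 - 400*S (R(S) = -400*S - 122 = -122 - 400*S)
K = -8939 (K = -3389 - 1*5550 = -3389 - 5550 = -8939)
R(l(3)) + K = (-122 - 400*√(3 + 3)) - 8939 = (-122 - 400*√6) - 8939 = -9061 - 400*√6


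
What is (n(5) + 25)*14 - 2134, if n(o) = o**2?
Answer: -1434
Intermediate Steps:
(n(5) + 25)*14 - 2134 = (5**2 + 25)*14 - 2134 = (25 + 25)*14 - 2134 = 50*14 - 2134 = 700 - 2134 = -1434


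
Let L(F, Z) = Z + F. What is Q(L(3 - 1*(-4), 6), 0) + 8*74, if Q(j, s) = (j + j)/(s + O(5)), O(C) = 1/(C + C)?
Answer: 852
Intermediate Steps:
L(F, Z) = F + Z
O(C) = 1/(2*C)
Q(j, s) = 2*j/(1/10 + s) (Q(j, s) = (j + j)/(s + (1/2)/5) = (2*j)/(s + (1/2)*(1/5)) = (2*j)/(s + 1/10) = (2*j)/(1/10 + s) = 2*j/(1/10 + s))
Q(L(3 - 1*(-4), 6), 0) + 8*74 = 20*((3 - 1*(-4)) + 6)/(1 + 10*0) + 8*74 = 20*((3 + 4) + 6)/(1 + 0) + 592 = 20*(7 + 6)/1 + 592 = 20*13*1 + 592 = 260 + 592 = 852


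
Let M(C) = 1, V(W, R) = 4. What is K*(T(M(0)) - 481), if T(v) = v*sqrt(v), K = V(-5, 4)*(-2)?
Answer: 3840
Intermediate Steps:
K = -8 (K = 4*(-2) = -8)
T(v) = v**(3/2)
K*(T(M(0)) - 481) = -8*(1**(3/2) - 481) = -8*(1 - 481) = -8*(-480) = 3840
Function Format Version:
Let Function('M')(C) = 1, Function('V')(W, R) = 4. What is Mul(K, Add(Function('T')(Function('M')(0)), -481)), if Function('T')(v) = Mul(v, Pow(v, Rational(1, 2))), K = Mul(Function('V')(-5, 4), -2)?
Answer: 3840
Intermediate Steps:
K = -8 (K = Mul(4, -2) = -8)
Function('T')(v) = Pow(v, Rational(3, 2))
Mul(K, Add(Function('T')(Function('M')(0)), -481)) = Mul(-8, Add(Pow(1, Rational(3, 2)), -481)) = Mul(-8, Add(1, -481)) = Mul(-8, -480) = 3840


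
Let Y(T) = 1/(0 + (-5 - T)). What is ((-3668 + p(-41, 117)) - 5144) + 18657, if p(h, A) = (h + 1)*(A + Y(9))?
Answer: 36175/7 ≈ 5167.9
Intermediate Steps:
Y(T) = 1/(-5 - T)
p(h, A) = (1 + h)*(-1/14 + A) (p(h, A) = (h + 1)*(A - 1/(5 + 9)) = (1 + h)*(A - 1/14) = (1 + h)*(-1/14 + A))
((-3668 + p(-41, 117)) - 5144) + 18657 = ((-3668 + (-1/14 + 117 - 1/14*(-41) + 117*(-41))) - 5144) + 18657 = ((-3668 + (-1/14 + 117 + 41/14 - 4797)) - 5144) + 18657 = ((-3668 - 32740/7) - 5144) + 18657 = (-58416/7 - 5144) + 18657 = -94424/7 + 18657 = 36175/7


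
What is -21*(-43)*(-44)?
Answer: -39732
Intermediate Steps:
-21*(-43)*(-44) = 903*(-44) = -39732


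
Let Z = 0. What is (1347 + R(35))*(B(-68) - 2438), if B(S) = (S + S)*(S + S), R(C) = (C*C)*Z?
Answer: 21630126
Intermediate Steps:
R(C) = 0 (R(C) = (C*C)*0 = C²*0 = 0)
B(S) = 4*S² (B(S) = (2*S)*(2*S) = 4*S²)
(1347 + R(35))*(B(-68) - 2438) = (1347 + 0)*(4*(-68)² - 2438) = 1347*(4*4624 - 2438) = 1347*(18496 - 2438) = 1347*16058 = 21630126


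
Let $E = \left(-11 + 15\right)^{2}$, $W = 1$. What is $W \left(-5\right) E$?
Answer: $-80$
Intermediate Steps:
$E = 16$ ($E = 4^{2} = 16$)
$W \left(-5\right) E = 1 \left(-5\right) 16 = \left(-5\right) 16 = -80$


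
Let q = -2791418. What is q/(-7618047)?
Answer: 2791418/7618047 ≈ 0.36642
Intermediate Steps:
q/(-7618047) = -2791418/(-7618047) = -2791418*(-1/7618047) = 2791418/7618047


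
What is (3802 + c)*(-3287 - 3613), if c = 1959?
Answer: -39750900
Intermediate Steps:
(3802 + c)*(-3287 - 3613) = (3802 + 1959)*(-3287 - 3613) = 5761*(-6900) = -39750900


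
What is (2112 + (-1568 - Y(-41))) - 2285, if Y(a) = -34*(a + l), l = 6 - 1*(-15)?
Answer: -2421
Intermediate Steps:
l = 21 (l = 6 + 15 = 21)
Y(a) = -714 - 34*a (Y(a) = -34*(a + 21) = -34*(21 + a) = -714 - 34*a)
(2112 + (-1568 - Y(-41))) - 2285 = (2112 + (-1568 - (-714 - 34*(-41)))) - 2285 = (2112 + (-1568 - (-714 + 1394))) - 2285 = (2112 + (-1568 - 1*680)) - 2285 = (2112 + (-1568 - 680)) - 2285 = (2112 - 2248) - 2285 = -136 - 2285 = -2421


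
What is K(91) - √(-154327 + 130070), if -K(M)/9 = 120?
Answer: -1080 - I*√24257 ≈ -1080.0 - 155.75*I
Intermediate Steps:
K(M) = -1080 (K(M) = -9*120 = -1080)
K(91) - √(-154327 + 130070) = -1080 - √(-154327 + 130070) = -1080 - √(-24257) = -1080 - I*√24257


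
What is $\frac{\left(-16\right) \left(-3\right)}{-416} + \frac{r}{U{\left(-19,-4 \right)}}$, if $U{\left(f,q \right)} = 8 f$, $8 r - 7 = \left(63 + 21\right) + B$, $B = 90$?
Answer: $- \frac{4177}{15808} \approx -0.26423$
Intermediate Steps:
$r = \frac{181}{8}$ ($r = \frac{7}{8} + \frac{\left(63 + 21\right) + 90}{8} = \frac{7}{8} + \frac{84 + 90}{8} = \frac{7}{8} + \frac{1}{8} \cdot 174 = \frac{7}{8} + \frac{87}{4} = \frac{181}{8} \approx 22.625$)
$\frac{\left(-16\right) \left(-3\right)}{-416} + \frac{r}{U{\left(-19,-4 \right)}} = \frac{\left(-16\right) \left(-3\right)}{-416} + \frac{181}{8 \cdot 8 \left(-19\right)} = 48 \left(- \frac{1}{416}\right) + \frac{181}{8 \left(-152\right)} = - \frac{3}{26} + \frac{181}{8} \left(- \frac{1}{152}\right) = - \frac{3}{26} - \frac{181}{1216} = - \frac{4177}{15808}$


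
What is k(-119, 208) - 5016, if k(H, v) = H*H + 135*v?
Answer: 37225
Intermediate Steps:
k(H, v) = H² + 135*v
k(-119, 208) - 5016 = ((-119)² + 135*208) - 5016 = (14161 + 28080) - 5016 = 42241 - 5016 = 37225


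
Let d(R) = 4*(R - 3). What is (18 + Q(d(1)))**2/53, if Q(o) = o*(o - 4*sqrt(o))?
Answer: -1468/53 + 10496*I*sqrt(2)/53 ≈ -27.698 + 280.07*I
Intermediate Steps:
d(R) = -12 + 4*R (d(R) = 4*(-3 + R) = -12 + 4*R)
(18 + Q(d(1)))**2/53 = (18 + ((-12 + 4*1)**2 - 4*(-12 + 4*1)**(3/2)))**2/53 = (18 + ((-12 + 4)**2 - 4*(-12 + 4)**(3/2)))**2/53 = (18 + ((-8)**2 - (-64)*I*sqrt(2)))**2/53 = (18 + (64 - (-64)*I*sqrt(2)))**2/53 = (18 + (64 + 64*I*sqrt(2)))**2/53 = (82 + 64*I*sqrt(2))**2/53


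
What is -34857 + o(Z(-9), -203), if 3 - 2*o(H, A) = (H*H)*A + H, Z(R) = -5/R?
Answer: -5641561/162 ≈ -34824.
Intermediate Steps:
o(H, A) = 3/2 - H/2 - A*H**2/2 (o(H, A) = 3/2 - ((H*H)*A + H)/2 = 3/2 - (H**2*A + H)/2 = 3/2 - (A*H**2 + H)/2 = 3/2 - (H + A*H**2)/2 = 3/2 + (-H/2 - A*H**2/2) = 3/2 - H/2 - A*H**2/2)
-34857 + o(Z(-9), -203) = -34857 + (3/2 - (-5)/(2*(-9)) - 1/2*(-203)*(-5/(-9))**2) = -34857 + (3/2 - (-5)*(-1)/(2*9) - 1/2*(-203)*(-5*(-1/9))**2) = -34857 + (3/2 - 1/2*5/9 - 1/2*(-203)*(5/9)**2) = -34857 + (3/2 - 5/18 - 1/2*(-203)*25/81) = -34857 + (3/2 - 5/18 + 5075/162) = -34857 + 5273/162 = -5641561/162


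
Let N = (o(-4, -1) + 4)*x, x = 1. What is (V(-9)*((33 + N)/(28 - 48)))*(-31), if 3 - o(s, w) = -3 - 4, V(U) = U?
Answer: -13113/20 ≈ -655.65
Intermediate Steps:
o(s, w) = 10 (o(s, w) = 3 - (-3 - 4) = 3 - 1*(-7) = 3 + 7 = 10)
N = 14 (N = (10 + 4)*1 = 14*1 = 14)
(V(-9)*((33 + N)/(28 - 48)))*(-31) = -9*(33 + 14)/(28 - 48)*(-31) = -423/(-20)*(-31) = -423*(-1)/20*(-31) = -9*(-47/20)*(-31) = (423/20)*(-31) = -13113/20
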